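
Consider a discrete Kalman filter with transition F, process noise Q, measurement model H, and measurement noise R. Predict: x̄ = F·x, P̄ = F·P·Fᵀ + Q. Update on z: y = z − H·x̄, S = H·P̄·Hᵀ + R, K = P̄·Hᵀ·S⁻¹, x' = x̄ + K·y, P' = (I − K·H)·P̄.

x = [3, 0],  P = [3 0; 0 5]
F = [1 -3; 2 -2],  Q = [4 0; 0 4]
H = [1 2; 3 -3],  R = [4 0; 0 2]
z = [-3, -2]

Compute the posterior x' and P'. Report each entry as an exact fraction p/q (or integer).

x' = [-834/599, -2037/2995]
P' = [322/599 234/599; 234/599 1386/2995]

x̄ = F·x = [3, 6]
P̄ = F·P·Fᵀ + Q = [52 36; 36 36]
y = z − H·x̄ = [-18, 7]
S = H·P̄·Hᵀ + R = [344 48; 48 146]
K = P̄·Hᵀ·S⁻¹ = [395/1198 132/599; 1971/5990 -324/2995]
x' = x̄ + K·y = [-834/599, -2037/2995]
P' = (I − K·H)·P̄ = [322/599 234/599; 234/599 1386/2995]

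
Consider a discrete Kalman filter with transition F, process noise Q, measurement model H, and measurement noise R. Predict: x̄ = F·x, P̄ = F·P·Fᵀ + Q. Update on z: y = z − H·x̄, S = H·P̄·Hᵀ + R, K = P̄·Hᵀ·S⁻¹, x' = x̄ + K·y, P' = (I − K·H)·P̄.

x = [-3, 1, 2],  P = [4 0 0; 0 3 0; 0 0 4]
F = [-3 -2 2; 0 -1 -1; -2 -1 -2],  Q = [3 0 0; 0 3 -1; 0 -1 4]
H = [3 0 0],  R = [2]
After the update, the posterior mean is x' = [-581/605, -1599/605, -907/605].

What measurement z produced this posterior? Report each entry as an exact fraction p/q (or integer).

z = [-3]

x̄ = F·x = [11, -3, 1]
P̄ = F·P·Fᵀ + Q = [67 -2 14; -2 10 10; 14 10 39]
S = H·P̄·Hᵀ + R = [605]
K = P̄·Hᵀ·S⁻¹ = [201/605; -6/605; 42/605]
x' − x̄ = [-7236/605, 216/605, -1512/605] = K·y
y = (KᵀK)⁻¹·Kᵀ·(x' − x̄) = [-36]
z = y + H·x̄ = [-36] + [33] = [-3]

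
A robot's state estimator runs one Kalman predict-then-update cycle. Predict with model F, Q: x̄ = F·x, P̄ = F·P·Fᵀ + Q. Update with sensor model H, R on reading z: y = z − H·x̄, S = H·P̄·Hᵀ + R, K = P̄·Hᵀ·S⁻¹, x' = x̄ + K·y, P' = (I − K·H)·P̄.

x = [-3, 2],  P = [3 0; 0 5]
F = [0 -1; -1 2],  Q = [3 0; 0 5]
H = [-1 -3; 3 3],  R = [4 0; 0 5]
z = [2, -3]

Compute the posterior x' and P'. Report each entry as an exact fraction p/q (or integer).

x' = [-447/1010, -453/1010]
P' = [2551/1515 -1631/1515; -1631/1515 1411/1515]

x̄ = F·x = [-2, 7]
P̄ = F·P·Fᵀ + Q = [8 -10; -10 28]
y = z − H·x̄ = [21, -18]
S = H·P̄·Hᵀ + R = [204 -156; -156 149]
K = P̄·Hᵀ·S⁻¹ = [1171/3030 184/505; -1301/3030 -44/505]
x' = x̄ + K·y = [-447/1010, -453/1010]
P' = (I − K·H)·P̄ = [2551/1515 -1631/1515; -1631/1515 1411/1515]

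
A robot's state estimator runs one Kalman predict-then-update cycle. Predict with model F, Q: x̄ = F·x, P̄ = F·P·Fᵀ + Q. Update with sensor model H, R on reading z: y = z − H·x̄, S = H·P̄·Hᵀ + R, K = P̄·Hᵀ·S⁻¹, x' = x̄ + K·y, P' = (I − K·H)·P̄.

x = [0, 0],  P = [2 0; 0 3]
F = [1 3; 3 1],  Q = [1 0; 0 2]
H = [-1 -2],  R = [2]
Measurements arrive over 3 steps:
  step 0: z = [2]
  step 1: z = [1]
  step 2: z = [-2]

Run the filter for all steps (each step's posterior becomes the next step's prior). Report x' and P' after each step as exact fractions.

step 0: x' = [-15/23, -61/92], P' = [240/23 -225/46; -225/46 511/184]
step 1: x' = [-45235/15293, 14549/15293], P' = [300674/45879 -50816/15293; -50816/15293 33345/15293]
step 2: x' = [-3171606/3533605, 4707679/3533605], P' = [24520078/3533605 -12416302/3533605; -12416302/3533605 16060291/7067210]

step 0: x̄ = F·x = [0, 0]
step 0: P̄ = F·P·Fᵀ + Q = [30 15; 15 23]
step 0: y = z − H·x̄ = [2]
step 0: S = H·P̄·Hᵀ + R = [184]
step 0: K = P̄·Hᵀ·S⁻¹ = [-15/46; -61/184]
step 0: x' = x̄ + K·y = [-15/23, -61/92]
step 0: P' = (I − K·H)·P̄ = [240/23 -225/46; -225/46 511/184]
step 1: x̄ = F·x = [-243/92, -241/92]
step 1: P̄ = F·P·Fᵀ + Q = [1303/184 -1707/184; -1707/184 12759/184]
step 1: y = z − H·x̄ = [-633/92]
step 1: S = H·P̄·Hᵀ + R = [45879/184]
step 1: K = P̄·Hᵀ·S⁻¹ = [2111/45879; -7937/15293]
step 1: x' = x̄ + K·y = [-45235/15293, 14549/15293]
step 1: P' = (I − K·H)·P̄ = [300674/45879 -50816/15293; -50816/15293 33345/15293]
step 2: x̄ = F·x = [-1588/15293, -121156/15293]
step 2: P̄ = F·P·Fᵀ + Q = [332180/45879 -107451/15293; -107451/15293 661057/15293]
step 2: y = z − H·x̄ = [-274486/15293]
step 2: S = H·P̄·Hᵀ + R = [7067210/45879]
step 2: K = P̄·Hᵀ·S⁻¹ = [156263/3533605; -3643989/7067210]
step 2: x' = x̄ + K·y = [-3171606/3533605, 4707679/3533605]
step 2: P' = (I − K·H)·P̄ = [24520078/3533605 -12416302/3533605; -12416302/3533605 16060291/7067210]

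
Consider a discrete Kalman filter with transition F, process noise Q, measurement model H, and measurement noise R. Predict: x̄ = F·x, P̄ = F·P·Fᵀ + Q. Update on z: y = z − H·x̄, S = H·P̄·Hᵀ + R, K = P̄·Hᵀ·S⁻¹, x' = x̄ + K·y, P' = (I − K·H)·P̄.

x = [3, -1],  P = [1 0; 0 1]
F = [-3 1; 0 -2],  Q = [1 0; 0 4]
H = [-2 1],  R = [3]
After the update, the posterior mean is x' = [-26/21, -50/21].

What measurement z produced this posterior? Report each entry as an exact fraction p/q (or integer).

z = [-1]

x̄ = F·x = [-10, 2]
P̄ = F·P·Fᵀ + Q = [11 -2; -2 8]
S = H·P̄·Hᵀ + R = [63]
K = P̄·Hᵀ·S⁻¹ = [-8/21; 4/21]
x' − x̄ = [184/21, -92/21] = K·y
y = (KᵀK)⁻¹·Kᵀ·(x' − x̄) = [-23]
z = y + H·x̄ = [-23] + [22] = [-1]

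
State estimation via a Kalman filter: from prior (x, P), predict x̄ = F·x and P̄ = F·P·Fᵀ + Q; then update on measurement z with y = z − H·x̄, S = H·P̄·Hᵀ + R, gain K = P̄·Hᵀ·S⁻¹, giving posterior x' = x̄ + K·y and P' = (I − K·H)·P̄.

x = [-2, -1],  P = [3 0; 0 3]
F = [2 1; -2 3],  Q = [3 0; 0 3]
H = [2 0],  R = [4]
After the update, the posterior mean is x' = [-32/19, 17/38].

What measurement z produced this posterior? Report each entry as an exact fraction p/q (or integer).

x̄ = F·x = [-5, 1]
P̄ = F·P·Fᵀ + Q = [18 -3; -3 42]
S = H·P̄·Hᵀ + R = [76]
K = P̄·Hᵀ·S⁻¹ = [9/19; -3/38]
x' − x̄ = [63/19, -21/38] = K·y
y = (KᵀK)⁻¹·Kᵀ·(x' − x̄) = [7]
z = y + H·x̄ = [7] + [-10] = [-3]

z = [-3]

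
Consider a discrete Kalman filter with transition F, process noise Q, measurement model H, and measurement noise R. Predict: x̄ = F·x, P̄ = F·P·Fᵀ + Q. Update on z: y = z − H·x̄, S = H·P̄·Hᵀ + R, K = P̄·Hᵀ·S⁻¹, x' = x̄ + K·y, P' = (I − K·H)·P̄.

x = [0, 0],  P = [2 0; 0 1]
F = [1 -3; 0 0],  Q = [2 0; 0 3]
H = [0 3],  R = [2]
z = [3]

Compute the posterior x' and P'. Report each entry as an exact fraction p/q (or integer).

x̄ = F·x = [0, 0]
P̄ = F·P·Fᵀ + Q = [13 0; 0 3]
y = z − H·x̄ = [3]
S = H·P̄·Hᵀ + R = [29]
K = P̄·Hᵀ·S⁻¹ = [0; 9/29]
x' = x̄ + K·y = [0, 27/29]
P' = (I − K·H)·P̄ = [13 0; 0 6/29]

x' = [0, 27/29]
P' = [13 0; 0 6/29]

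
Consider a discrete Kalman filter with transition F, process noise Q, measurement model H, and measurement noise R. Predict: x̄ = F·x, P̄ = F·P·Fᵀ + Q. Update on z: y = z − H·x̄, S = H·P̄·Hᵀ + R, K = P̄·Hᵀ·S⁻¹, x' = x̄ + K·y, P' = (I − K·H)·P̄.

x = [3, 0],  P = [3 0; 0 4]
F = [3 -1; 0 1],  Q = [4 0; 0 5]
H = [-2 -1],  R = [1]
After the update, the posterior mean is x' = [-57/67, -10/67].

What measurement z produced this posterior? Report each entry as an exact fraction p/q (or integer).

x̄ = F·x = [9, 0]
P̄ = F·P·Fᵀ + Q = [35 -4; -4 9]
S = H·P̄·Hᵀ + R = [134]
K = P̄·Hᵀ·S⁻¹ = [-33/67; -1/134]
x' − x̄ = [-660/67, -10/67] = K·y
y = (KᵀK)⁻¹·Kᵀ·(x' − x̄) = [20]
z = y + H·x̄ = [20] + [-18] = [2]

z = [2]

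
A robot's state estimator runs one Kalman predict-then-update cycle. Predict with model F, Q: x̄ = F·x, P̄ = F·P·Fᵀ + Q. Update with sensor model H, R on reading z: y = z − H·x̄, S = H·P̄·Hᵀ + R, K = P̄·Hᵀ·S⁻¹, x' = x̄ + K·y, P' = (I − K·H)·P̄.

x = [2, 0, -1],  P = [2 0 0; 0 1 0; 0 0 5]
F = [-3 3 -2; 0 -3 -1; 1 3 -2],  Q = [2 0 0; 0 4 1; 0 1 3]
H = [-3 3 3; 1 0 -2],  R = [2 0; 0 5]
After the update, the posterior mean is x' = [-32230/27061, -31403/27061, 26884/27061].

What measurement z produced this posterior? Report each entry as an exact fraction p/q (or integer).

x̄ = F·x = [-4, 1, 4]
P̄ = F·P·Fᵀ + Q = [49 1 23; 1 18 2; 23 2 34]
S = H·P̄·Hᵀ + R = [515 -153; -153 98]
K = P̄·Hᵀ·S⁻¹ = [-6891/27061 -9930/27061; 5127/27061 7176/27061; -3063/27061 -17208/27061]
x' − x̄ = [76014/27061, -58464/27061, -81360/27061] = K·y
y = (KᵀK)⁻¹·Kᵀ·(x' − x̄) = [-24, 9]
z = y + H·x̄ = [-24, 9] + [27, -12] = [3, -3]

z = [3, -3]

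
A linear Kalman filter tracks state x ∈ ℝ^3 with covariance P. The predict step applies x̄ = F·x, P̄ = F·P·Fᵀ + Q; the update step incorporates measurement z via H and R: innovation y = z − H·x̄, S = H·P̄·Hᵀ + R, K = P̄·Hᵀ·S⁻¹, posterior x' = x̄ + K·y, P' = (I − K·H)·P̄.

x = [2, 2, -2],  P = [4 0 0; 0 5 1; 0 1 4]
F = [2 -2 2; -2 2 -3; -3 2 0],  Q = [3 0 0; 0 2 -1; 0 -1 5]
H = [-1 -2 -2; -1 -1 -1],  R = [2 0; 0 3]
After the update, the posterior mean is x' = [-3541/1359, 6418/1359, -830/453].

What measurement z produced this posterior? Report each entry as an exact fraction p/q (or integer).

z = [-3, -1]

x̄ = F·x = [-4, 6, -2]
P̄ = F·P·Fᵀ + Q = [47 -50 -40; -50 62 37; -40 37 61]
S = H·P̄·Hᵀ + R = [477 171; 171 67]
K = P̄·Hᵀ·S⁻¹ = [779/1359 -124/151; -1537/2718 215/302; -89/453 -55/151]
x' − x̄ = [1895/1359, -1736/1359, 76/453] = K·y
y = (KᵀK)⁻¹·Kᵀ·(x' − x̄) = [1, -1]
z = y + H·x̄ = [1, -1] + [-4, 0] = [-3, -1]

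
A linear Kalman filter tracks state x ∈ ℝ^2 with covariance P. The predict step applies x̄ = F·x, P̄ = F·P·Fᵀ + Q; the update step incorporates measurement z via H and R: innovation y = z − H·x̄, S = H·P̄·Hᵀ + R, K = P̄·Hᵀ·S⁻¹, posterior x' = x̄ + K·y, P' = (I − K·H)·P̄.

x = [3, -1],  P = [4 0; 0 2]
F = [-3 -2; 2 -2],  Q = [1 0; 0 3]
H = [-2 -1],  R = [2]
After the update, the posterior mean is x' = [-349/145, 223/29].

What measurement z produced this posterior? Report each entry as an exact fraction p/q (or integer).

z = [-3]

x̄ = F·x = [-7, 8]
P̄ = F·P·Fᵀ + Q = [45 -16; -16 27]
S = H·P̄·Hᵀ + R = [145]
K = P̄·Hᵀ·S⁻¹ = [-74/145; 1/29]
x' − x̄ = [666/145, -9/29] = K·y
y = (KᵀK)⁻¹·Kᵀ·(x' − x̄) = [-9]
z = y + H·x̄ = [-9] + [6] = [-3]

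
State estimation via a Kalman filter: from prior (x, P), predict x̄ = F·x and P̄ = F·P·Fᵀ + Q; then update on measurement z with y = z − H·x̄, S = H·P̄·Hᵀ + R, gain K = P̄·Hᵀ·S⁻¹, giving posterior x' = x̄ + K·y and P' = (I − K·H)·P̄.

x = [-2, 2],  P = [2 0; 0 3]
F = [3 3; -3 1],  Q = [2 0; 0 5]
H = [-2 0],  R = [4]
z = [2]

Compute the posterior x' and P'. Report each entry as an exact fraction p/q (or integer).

x̄ = F·x = [0, 8]
P̄ = F·P·Fᵀ + Q = [47 -9; -9 26]
y = z − H·x̄ = [2]
S = H·P̄·Hᵀ + R = [192]
K = P̄·Hᵀ·S⁻¹ = [-47/96; 3/32]
x' = x̄ + K·y = [-47/48, 131/16]
P' = (I − K·H)·P̄ = [47/48 -3/16; -3/16 389/16]

x' = [-47/48, 131/16]
P' = [47/48 -3/16; -3/16 389/16]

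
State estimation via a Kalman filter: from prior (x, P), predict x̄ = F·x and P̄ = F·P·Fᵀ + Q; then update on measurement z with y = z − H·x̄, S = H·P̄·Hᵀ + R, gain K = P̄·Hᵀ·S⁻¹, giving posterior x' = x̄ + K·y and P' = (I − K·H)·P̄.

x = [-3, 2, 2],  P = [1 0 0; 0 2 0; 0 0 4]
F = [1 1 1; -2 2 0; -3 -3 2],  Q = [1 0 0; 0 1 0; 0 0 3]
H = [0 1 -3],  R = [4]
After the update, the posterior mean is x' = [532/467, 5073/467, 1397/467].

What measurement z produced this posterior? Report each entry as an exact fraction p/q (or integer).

z = [2]

x̄ = F·x = [1, 10, 7]
P̄ = F·P·Fᵀ + Q = [8 2 -1; 2 13 -6; -1 -6 46]
S = H·P̄·Hᵀ + R = [467]
K = P̄·Hᵀ·S⁻¹ = [5/467; 31/467; -144/467]
x' − x̄ = [65/467, 403/467, -1872/467] = K·y
y = (KᵀK)⁻¹·Kᵀ·(x' − x̄) = [13]
z = y + H·x̄ = [13] + [-11] = [2]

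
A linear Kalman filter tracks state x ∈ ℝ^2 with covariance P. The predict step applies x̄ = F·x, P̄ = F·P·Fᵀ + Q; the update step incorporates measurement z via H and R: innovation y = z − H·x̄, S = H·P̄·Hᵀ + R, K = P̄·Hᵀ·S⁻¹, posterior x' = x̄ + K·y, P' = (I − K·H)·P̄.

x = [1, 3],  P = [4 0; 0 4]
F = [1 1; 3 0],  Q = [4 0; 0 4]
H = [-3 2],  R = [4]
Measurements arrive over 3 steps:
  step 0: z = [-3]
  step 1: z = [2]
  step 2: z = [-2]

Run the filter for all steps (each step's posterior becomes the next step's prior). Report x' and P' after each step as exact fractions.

step 0: x̄ = F·x = [4, 3]
step 0: P̄ = F·P·Fᵀ + Q = [12 12; 12 40]
step 0: y = z − H·x̄ = [3]
step 0: S = H·P̄·Hᵀ + R = [128]
step 0: K = P̄·Hᵀ·S⁻¹ = [-3/32; 11/32]
step 0: x' = x̄ + K·y = [119/32, 129/32]
step 0: P' = (I − K·H)·P̄ = [87/8 129/8; 129/8 199/8]
step 1: x̄ = F·x = [31/4, 357/32]
step 1: P̄ = F·P·Fᵀ + Q = [72 81; 81 815/8]
step 1: y = z − H·x̄ = [47/16]
step 1: S = H·P̄·Hᵀ + R = [175/2]
step 1: K = P̄·Hᵀ·S⁻¹ = [-108/175; -157/350]
step 1: x' = x̄ + K·y = [1039/175, 6887/700]
step 1: P' = (I − K·H)·P̄ = [6768/175 9936/175; 9936/175 14747/175]
step 2: x̄ = F·x = [11043/700, 3117/175]
step 2: P̄ = F·P·Fᵀ + Q = [42087/175 50112/175; 50112/175 61612/175]
step 2: y = z − H·x̄ = [6793/700]
step 2: S = H·P̄·Hᵀ + R = [24587/175]
step 2: K = P̄·Hᵀ·S⁻¹ = [-26037/24587; -27112/24587]
step 2: x' = x̄ + K·y = [135207/24587, 174827/24587]
step 2: P' = (I − K·H)·P̄ = [2039244/24587 3006792/24587; 3006792/24587 4455964/24587]

step 0: x' = [119/32, 129/32], P' = [87/8 129/8; 129/8 199/8]
step 1: x' = [1039/175, 6887/700], P' = [6768/175 9936/175; 9936/175 14747/175]
step 2: x' = [135207/24587, 174827/24587], P' = [2039244/24587 3006792/24587; 3006792/24587 4455964/24587]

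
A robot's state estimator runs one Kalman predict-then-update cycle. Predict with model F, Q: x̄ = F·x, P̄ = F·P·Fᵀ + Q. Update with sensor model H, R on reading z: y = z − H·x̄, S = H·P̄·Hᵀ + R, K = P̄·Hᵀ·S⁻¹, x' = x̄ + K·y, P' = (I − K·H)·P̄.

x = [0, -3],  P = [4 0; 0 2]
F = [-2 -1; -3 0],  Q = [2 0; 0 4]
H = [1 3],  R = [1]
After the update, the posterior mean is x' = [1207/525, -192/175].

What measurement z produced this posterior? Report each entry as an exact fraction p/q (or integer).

x̄ = F·x = [3, 0]
P̄ = F·P·Fᵀ + Q = [20 24; 24 40]
S = H·P̄·Hᵀ + R = [525]
K = P̄·Hᵀ·S⁻¹ = [92/525; 48/175]
x' − x̄ = [-368/525, -192/175] = K·y
y = (KᵀK)⁻¹·Kᵀ·(x' − x̄) = [-4]
z = y + H·x̄ = [-4] + [3] = [-1]

z = [-1]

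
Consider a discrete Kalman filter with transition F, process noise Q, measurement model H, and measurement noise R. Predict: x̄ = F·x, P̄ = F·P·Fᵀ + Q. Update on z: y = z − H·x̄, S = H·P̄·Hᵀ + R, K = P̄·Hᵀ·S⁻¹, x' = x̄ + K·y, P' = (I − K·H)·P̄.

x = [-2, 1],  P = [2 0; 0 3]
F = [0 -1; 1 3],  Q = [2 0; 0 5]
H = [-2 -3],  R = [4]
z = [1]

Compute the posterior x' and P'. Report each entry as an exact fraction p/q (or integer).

x' = [-94/111, 9/37]
P' = [821/222 -95/37; -95/37 82/37]

x̄ = F·x = [-1, 1]
P̄ = F·P·Fᵀ + Q = [5 -9; -9 34]
y = z − H·x̄ = [2]
S = H·P̄·Hᵀ + R = [222]
K = P̄·Hᵀ·S⁻¹ = [17/222; -14/37]
x' = x̄ + K·y = [-94/111, 9/37]
P' = (I − K·H)·P̄ = [821/222 -95/37; -95/37 82/37]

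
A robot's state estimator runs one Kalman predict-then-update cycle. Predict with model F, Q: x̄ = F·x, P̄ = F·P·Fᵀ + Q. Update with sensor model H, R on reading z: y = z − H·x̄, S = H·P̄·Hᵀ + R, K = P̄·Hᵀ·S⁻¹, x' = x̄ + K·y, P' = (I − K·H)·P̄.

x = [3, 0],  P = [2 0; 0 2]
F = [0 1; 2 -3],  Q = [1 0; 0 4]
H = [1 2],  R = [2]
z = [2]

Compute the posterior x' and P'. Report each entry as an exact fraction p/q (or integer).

x̄ = F·x = [0, 6]
P̄ = F·P·Fᵀ + Q = [3 -6; -6 30]
y = z − H·x̄ = [-10]
S = H·P̄·Hᵀ + R = [101]
K = P̄·Hᵀ·S⁻¹ = [-9/101; 54/101]
x' = x̄ + K·y = [90/101, 66/101]
P' = (I − K·H)·P̄ = [222/101 -120/101; -120/101 114/101]

x' = [90/101, 66/101]
P' = [222/101 -120/101; -120/101 114/101]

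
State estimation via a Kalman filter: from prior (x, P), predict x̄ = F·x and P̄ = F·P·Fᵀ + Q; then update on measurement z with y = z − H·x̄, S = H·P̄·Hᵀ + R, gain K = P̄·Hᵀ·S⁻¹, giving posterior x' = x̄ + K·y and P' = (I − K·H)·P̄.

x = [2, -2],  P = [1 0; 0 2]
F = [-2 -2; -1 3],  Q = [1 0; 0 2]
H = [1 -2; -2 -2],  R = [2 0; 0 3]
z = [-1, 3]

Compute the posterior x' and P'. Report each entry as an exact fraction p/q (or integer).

x' = [-339/233, -2046/6757]
P' = [122/233 -14/233; -14/233 2029/6757]

x̄ = F·x = [0, -8]
P̄ = F·P·Fᵀ + Q = [13 -10; -10 21]
y = z − H·x̄ = [-17, -13]
S = H·P̄·Hᵀ + R = [139 38; 38 59]
K = P̄·Hᵀ·S⁻¹ = [75/233 -72/233; -2232/6757 -1082/6757]
x' = x̄ + K·y = [-339/233, -2046/6757]
P' = (I − K·H)·P̄ = [122/233 -14/233; -14/233 2029/6757]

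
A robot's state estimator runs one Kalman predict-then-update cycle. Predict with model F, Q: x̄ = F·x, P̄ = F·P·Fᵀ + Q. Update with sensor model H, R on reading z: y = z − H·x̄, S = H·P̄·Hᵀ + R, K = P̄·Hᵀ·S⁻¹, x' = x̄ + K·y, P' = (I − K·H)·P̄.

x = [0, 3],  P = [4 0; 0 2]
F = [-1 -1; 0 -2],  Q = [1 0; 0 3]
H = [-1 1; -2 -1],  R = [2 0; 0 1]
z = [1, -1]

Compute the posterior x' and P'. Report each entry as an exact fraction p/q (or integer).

x' = [90/671, 339/671]
P' = [197/671 -175/671; -175/671 571/671]

x̄ = F·x = [-3, -6]
P̄ = F·P·Fᵀ + Q = [7 4; 4 11]
y = z − H·x̄ = [4, -13]
S = H·P̄·Hᵀ + R = [12 -1; -1 56]
K = P̄·Hᵀ·S⁻¹ = [-186/671 -219/671; 373/671 -221/671]
x' = x̄ + K·y = [90/671, 339/671]
P' = (I − K·H)·P̄ = [197/671 -175/671; -175/671 571/671]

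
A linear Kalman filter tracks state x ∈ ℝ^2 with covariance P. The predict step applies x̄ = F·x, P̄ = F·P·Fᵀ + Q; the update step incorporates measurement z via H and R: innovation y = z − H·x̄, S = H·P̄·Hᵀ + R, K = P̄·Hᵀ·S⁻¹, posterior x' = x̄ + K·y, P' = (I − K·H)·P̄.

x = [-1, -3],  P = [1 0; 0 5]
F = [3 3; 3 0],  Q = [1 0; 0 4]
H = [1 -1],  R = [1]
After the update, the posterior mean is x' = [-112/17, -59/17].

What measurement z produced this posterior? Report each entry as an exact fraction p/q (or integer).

z = [-3]

x̄ = F·x = [-12, -3]
P̄ = F·P·Fᵀ + Q = [55 9; 9 13]
S = H·P̄·Hᵀ + R = [51]
K = P̄·Hᵀ·S⁻¹ = [46/51; -4/51]
x' − x̄ = [92/17, -8/17] = K·y
y = (KᵀK)⁻¹·Kᵀ·(x' − x̄) = [6]
z = y + H·x̄ = [6] + [-9] = [-3]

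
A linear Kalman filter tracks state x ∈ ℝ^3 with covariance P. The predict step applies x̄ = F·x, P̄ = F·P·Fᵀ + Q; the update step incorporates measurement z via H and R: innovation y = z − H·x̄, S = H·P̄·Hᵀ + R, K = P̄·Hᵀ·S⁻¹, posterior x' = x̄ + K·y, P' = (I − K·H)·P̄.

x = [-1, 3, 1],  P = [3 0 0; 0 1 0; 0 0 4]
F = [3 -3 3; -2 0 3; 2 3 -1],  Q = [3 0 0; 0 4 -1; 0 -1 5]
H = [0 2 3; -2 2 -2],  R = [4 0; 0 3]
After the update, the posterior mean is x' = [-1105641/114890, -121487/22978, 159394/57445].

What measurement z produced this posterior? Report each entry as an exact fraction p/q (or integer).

z = [-3, 3]

x̄ = F·x = [-9, 5, 6]
P̄ = F·P·Fᵀ + Q = [75 18 -3; 18 52 -25; -3 -25 30]
S = H·P̄·Hᵀ + R = [182 -76; -76 663]
K = P̄·Hᵀ·S⁻¹ = [9693/114890 -8802/57445; 5639/22978 2368/11489; 9308/57445 -7944/57445]
x' − x̄ = [-71631/114890, -236377/22978, -185276/57445] = K·y
y = (KᵀK)⁻¹·Kᵀ·(x' − x̄) = [-31, -13]
z = y + H·x̄ = [-31, -13] + [28, 16] = [-3, 3]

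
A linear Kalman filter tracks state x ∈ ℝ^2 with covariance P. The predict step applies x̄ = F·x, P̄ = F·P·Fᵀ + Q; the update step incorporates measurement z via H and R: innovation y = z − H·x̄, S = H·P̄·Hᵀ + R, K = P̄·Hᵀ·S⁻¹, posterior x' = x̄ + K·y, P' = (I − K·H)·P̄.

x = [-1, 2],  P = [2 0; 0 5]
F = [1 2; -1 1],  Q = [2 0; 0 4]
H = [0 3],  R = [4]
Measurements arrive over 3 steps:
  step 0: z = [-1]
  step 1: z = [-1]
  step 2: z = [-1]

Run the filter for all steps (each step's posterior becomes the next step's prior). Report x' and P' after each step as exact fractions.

step 0: x̄ = F·x = [3, 3]
step 0: P̄ = F·P·Fᵀ + Q = [24 8; 8 11]
step 0: y = z − H·x̄ = [-10]
step 0: S = H·P̄·Hᵀ + R = [103]
step 0: K = P̄·Hᵀ·S⁻¹ = [24/103; 33/103]
step 0: x' = x̄ + K·y = [69/103, -21/103]
step 0: P' = (I − K·H)·P̄ = [1896/103 32/103; 32/103 44/103]
step 1: x̄ = F·x = [27/103, -90/103]
step 1: P̄ = F·P·Fᵀ + Q = [2406/103 -1840/103; -1840/103 2288/103]
step 1: y = z − H·x̄ = [167/103]
step 1: S = H·P̄·Hᵀ + R = [21004/103]
step 1: K = P̄·Hᵀ·S⁻¹ = [-1380/5251; 1716/5251]
step 1: x' = x̄ + K·y = [-861/5251, -1806/5251]
step 1: P' = (I − K·H)·P̄ = [48702/5251 -1840/5251; -1840/5251 2288/5251]
step 2: x̄ = F·x = [-4473/5251, -945/5251]
step 2: P̄ = F·P·Fᵀ + Q = [60996/5251 -42286/5251; -42286/5251 75674/5251]
step 2: y = z − H·x̄ = [-2416/5251]
step 2: S = H·P̄·Hᵀ + R = [702070/5251]
step 2: K = P̄·Hᵀ·S⁻¹ = [-63429/351035; 113511/351035]
step 2: x' = x̄ + K·y = [-269841/351035, -115401/351035]
step 2: P' = (I − K·H)·P̄ = [2545278/351035 -84572/351035; -84572/351035 151348/351035]

step 0: x' = [69/103, -21/103], P' = [1896/103 32/103; 32/103 44/103]
step 1: x' = [-861/5251, -1806/5251], P' = [48702/5251 -1840/5251; -1840/5251 2288/5251]
step 2: x' = [-269841/351035, -115401/351035], P' = [2545278/351035 -84572/351035; -84572/351035 151348/351035]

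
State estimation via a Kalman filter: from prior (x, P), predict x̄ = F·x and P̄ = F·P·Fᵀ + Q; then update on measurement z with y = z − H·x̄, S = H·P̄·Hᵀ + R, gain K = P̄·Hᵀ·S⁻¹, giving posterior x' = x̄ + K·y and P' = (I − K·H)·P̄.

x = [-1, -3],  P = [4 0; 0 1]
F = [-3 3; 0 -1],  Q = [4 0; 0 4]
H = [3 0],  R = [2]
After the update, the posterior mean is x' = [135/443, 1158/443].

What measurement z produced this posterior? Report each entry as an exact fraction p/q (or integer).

z = [1]

x̄ = F·x = [-6, 3]
P̄ = F·P·Fᵀ + Q = [49 -3; -3 5]
S = H·P̄·Hᵀ + R = [443]
K = P̄·Hᵀ·S⁻¹ = [147/443; -9/443]
x' − x̄ = [2793/443, -171/443] = K·y
y = (KᵀK)⁻¹·Kᵀ·(x' − x̄) = [19]
z = y + H·x̄ = [19] + [-18] = [1]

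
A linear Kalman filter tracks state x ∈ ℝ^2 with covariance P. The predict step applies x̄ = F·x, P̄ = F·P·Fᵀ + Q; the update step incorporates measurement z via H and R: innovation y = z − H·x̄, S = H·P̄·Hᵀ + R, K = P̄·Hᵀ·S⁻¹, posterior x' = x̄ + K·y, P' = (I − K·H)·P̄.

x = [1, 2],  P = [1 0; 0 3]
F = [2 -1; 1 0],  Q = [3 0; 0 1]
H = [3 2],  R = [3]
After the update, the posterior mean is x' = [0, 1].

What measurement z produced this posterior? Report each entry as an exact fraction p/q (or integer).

z = [2]

x̄ = F·x = [0, 1]
P̄ = F·P·Fᵀ + Q = [10 2; 2 2]
S = H·P̄·Hᵀ + R = [125]
K = P̄·Hᵀ·S⁻¹ = [34/125; 2/25]
x' − x̄ = [0, 0] = K·y
y = (KᵀK)⁻¹·Kᵀ·(x' − x̄) = [0]
z = y + H·x̄ = [0] + [2] = [2]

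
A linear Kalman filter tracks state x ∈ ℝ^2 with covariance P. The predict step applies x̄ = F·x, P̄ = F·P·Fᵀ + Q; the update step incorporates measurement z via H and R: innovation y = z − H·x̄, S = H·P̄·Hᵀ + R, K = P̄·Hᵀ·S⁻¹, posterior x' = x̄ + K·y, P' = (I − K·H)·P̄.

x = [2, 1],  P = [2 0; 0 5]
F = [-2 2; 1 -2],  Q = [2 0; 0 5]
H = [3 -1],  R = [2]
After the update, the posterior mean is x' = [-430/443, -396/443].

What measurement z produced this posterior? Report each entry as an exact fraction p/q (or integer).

z = [-2]

x̄ = F·x = [-2, 0]
P̄ = F·P·Fᵀ + Q = [30 -24; -24 27]
S = H·P̄·Hᵀ + R = [443]
K = P̄·Hᵀ·S⁻¹ = [114/443; -99/443]
x' − x̄ = [456/443, -396/443] = K·y
y = (KᵀK)⁻¹·Kᵀ·(x' − x̄) = [4]
z = y + H·x̄ = [4] + [-6] = [-2]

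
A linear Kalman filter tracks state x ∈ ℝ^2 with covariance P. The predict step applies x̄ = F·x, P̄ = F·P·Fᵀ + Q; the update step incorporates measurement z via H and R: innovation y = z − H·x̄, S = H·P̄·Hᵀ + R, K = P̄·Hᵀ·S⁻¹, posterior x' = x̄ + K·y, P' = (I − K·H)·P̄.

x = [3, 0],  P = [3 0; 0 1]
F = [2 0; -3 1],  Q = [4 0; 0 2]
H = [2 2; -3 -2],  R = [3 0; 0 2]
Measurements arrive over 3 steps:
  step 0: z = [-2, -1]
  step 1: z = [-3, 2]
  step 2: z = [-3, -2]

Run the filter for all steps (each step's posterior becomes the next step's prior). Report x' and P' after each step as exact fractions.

step 0: x̄ = F·x = [6, -9]
step 0: P̄ = F·P·Fᵀ + Q = [16 -18; -18 30]
step 0: y = z − H·x̄ = [4, -1]
step 0: S = H·P̄·Hᵀ + R = [43 -36; -36 50]
step 0: K = P̄·Hᵀ·S⁻¹ = [-316/427 -330/427; 492/427 303/427]
step 0: x' = x̄ + K·y = [1628/427, -2178/427]
step 0: P' = (I − K·H)·P̄ = [1608/427 -2082/427; -2082/427 2820/427]
step 1: x̄ = F·x = [3256/427, -7062/427]
step 1: P̄ = F·P·Fᵀ + Q = [8140/427 -13812/427; -13812/427 30638/427]
step 1: y = z − H·x̄ = [6331/427, -3502/427]
step 1: S = H·P̄·Hᵀ + R = [45897/427 -33272/427; -33272/427 30922/427]
step 1: K = P̄·Hᵀ·S⁻¹ = [-57184/73115 -53954/73115; 445516/365575 244816/365575]
step 1: x' = x̄ + K·y = [152172/73115, -1448418/365575]
step 1: P' = (I − K·H)·P̄ = [55892/14623 -365236/73115; -365236/73115 2494454/365575]
step 2: x̄ = F·x = [304344/73115, -3730998/365575]
step 2: P̄ = F·P·Fᵀ + Q = [282060/14623 -2407232/73115; -2407232/73115 26758384/365575]
step 2: y = z − H·x̄ = [3321831/365575, -3627986/365575]
step 2: S = H·P̄·Hᵀ + R = [40046981/365575 -28980936/365575; -28980936/365575 26794266/365575]
step 2: K = P̄·Hᵀ·S⁻¹ = [-83229368/106286813 -235342054/318860439; 129674208/106286813 213606352/318860439]
step 2: x' = x̄ + K·y = [1394002052/318860439, -1839187862/318860439]
step 2: P' = (I − K·H)·P̄ = [1219748420/318860439 -1594280576/318860439; -1594280576/318860439 2177814512/318860439]

step 0: x' = [1628/427, -2178/427], P' = [1608/427 -2082/427; -2082/427 2820/427]
step 1: x' = [152172/73115, -1448418/365575], P' = [55892/14623 -365236/73115; -365236/73115 2494454/365575]
step 2: x' = [1394002052/318860439, -1839187862/318860439], P' = [1219748420/318860439 -1594280576/318860439; -1594280576/318860439 2177814512/318860439]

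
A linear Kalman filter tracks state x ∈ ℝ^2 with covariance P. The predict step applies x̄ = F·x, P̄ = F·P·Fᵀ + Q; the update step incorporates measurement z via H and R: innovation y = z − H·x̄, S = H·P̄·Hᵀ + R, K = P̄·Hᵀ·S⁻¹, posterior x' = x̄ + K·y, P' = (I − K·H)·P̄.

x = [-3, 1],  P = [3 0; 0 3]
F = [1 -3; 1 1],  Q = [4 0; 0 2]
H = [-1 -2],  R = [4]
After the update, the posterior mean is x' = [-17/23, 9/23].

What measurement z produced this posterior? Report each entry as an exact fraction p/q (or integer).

z = [-1]

x̄ = F·x = [-6, -2]
P̄ = F·P·Fᵀ + Q = [34 -6; -6 8]
S = H·P̄·Hᵀ + R = [46]
K = P̄·Hᵀ·S⁻¹ = [-11/23; -5/23]
x' − x̄ = [121/23, 55/23] = K·y
y = (KᵀK)⁻¹·Kᵀ·(x' − x̄) = [-11]
z = y + H·x̄ = [-11] + [10] = [-1]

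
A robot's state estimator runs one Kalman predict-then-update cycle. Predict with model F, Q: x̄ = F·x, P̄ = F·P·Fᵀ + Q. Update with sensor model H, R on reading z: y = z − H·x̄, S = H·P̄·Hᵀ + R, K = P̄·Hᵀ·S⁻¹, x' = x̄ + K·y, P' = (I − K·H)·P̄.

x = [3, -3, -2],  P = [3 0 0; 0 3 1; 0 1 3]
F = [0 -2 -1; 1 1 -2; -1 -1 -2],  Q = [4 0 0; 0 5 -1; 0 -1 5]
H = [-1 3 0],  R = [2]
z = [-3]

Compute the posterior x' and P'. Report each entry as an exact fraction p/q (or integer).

x' = [761/89, 167/89, 363/89]
P' = [1949/89 645/89 1499/89; 645/89 233/89 499/89; 1499/89 499/89 2401/89]

x̄ = F·x = [8, 4, 4]
P̄ = F·P·Fᵀ + Q = [23 3 17; 3 19 5; 17 5 27]
y = z − H·x̄ = [-7]
S = H·P̄·Hᵀ + R = [178]
K = P̄·Hᵀ·S⁻¹ = [-7/89; 27/89; -1/89]
x' = x̄ + K·y = [761/89, 167/89, 363/89]
P' = (I − K·H)·P̄ = [1949/89 645/89 1499/89; 645/89 233/89 499/89; 1499/89 499/89 2401/89]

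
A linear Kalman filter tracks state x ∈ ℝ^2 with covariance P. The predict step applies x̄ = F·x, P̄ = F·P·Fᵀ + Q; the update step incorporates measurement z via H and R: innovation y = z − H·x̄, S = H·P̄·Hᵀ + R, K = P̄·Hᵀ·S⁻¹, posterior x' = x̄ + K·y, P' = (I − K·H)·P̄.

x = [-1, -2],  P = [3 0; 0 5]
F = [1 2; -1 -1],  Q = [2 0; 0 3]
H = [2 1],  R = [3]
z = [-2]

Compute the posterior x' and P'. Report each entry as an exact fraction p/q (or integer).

x̄ = F·x = [-5, 3]
P̄ = F·P·Fᵀ + Q = [25 -13; -13 11]
y = z − H·x̄ = [5]
S = H·P̄·Hᵀ + R = [62]
K = P̄·Hᵀ·S⁻¹ = [37/62; -15/62]
x' = x̄ + K·y = [-125/62, 111/62]
P' = (I − K·H)·P̄ = [181/62 -251/62; -251/62 457/62]

x' = [-125/62, 111/62]
P' = [181/62 -251/62; -251/62 457/62]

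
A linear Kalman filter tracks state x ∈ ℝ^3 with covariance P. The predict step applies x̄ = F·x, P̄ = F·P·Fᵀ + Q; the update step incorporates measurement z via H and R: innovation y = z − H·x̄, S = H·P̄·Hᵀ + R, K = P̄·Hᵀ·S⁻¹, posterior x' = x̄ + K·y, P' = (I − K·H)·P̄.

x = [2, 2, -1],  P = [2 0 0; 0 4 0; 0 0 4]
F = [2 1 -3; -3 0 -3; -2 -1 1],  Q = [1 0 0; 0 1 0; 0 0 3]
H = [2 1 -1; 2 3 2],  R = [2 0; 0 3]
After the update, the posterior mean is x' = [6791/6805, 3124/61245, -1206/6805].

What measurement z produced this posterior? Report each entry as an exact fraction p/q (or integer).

x̄ = F·x = [9, -3, -7]
P̄ = F·P·Fᵀ + Q = [49 24 -24; 24 55 0; -24 0 19]
S = H·P̄·Hᵀ + R = [464 467; 467 866]
K = P̄·Hᵀ·S⁻¹ = [7718/20415 -1286/20415; -10273/183735 50731/183735; -1976/6805 987/6805]
x' − x̄ = [-54454/6805, 186859/61245, 46429/6805] = K·y
y = (KᵀK)⁻¹·Kᵀ·(x' − x̄) = [-20, 7]
z = y + H·x̄ = [-20, 7] + [22, -5] = [2, 2]

z = [2, 2]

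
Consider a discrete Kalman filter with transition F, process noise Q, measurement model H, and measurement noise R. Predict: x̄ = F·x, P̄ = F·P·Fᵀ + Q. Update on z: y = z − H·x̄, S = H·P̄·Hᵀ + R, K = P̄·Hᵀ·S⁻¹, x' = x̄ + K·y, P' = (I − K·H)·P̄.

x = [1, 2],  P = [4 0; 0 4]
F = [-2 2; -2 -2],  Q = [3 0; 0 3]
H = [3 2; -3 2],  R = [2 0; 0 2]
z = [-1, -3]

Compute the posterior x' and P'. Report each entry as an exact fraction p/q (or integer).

x' = [107/316, -146/141]
P' = [35/316 0; 0 35/141]

x̄ = F·x = [2, -6]
P̄ = F·P·Fᵀ + Q = [35 0; 0 35]
y = z − H·x̄ = [5, 15]
S = H·P̄·Hᵀ + R = [457 -175; -175 457]
K = P̄·Hᵀ·S⁻¹ = [105/632 -105/632; 35/141 35/141]
x' = x̄ + K·y = [107/316, -146/141]
P' = (I − K·H)·P̄ = [35/316 0; 0 35/141]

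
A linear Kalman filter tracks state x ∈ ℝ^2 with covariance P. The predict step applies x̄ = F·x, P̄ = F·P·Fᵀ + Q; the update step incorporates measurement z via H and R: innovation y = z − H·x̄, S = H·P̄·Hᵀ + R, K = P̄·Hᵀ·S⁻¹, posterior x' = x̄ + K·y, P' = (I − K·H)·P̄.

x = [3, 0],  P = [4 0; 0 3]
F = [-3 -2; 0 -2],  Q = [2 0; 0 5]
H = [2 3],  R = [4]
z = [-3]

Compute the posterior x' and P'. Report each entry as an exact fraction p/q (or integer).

x̄ = F·x = [-9, 0]
P̄ = F·P·Fᵀ + Q = [50 12; 12 17]
y = z − H·x̄ = [15]
S = H·P̄·Hᵀ + R = [501]
K = P̄·Hᵀ·S⁻¹ = [136/501; 25/167]
x' = x̄ + K·y = [-823/167, 375/167]
P' = (I − K·H)·P̄ = [6554/501 -1396/167; -1396/167 964/167]

x' = [-823/167, 375/167]
P' = [6554/501 -1396/167; -1396/167 964/167]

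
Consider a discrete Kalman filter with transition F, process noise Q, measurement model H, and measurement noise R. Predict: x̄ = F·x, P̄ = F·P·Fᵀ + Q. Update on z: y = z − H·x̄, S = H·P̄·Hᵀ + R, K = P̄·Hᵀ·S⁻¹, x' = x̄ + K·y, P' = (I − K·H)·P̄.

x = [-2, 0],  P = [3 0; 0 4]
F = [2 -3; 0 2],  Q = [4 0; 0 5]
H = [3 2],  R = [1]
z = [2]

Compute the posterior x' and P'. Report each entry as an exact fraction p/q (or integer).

x̄ = F·x = [-4, 0]
P̄ = F·P·Fᵀ + Q = [52 -24; -24 21]
y = z − H·x̄ = [14]
S = H·P̄·Hᵀ + R = [265]
K = P̄·Hᵀ·S⁻¹ = [108/265; -6/53]
x' = x̄ + K·y = [452/265, -84/53]
P' = (I − K·H)·P̄ = [2116/265 -624/53; -624/53 933/53]

x' = [452/265, -84/53]
P' = [2116/265 -624/53; -624/53 933/53]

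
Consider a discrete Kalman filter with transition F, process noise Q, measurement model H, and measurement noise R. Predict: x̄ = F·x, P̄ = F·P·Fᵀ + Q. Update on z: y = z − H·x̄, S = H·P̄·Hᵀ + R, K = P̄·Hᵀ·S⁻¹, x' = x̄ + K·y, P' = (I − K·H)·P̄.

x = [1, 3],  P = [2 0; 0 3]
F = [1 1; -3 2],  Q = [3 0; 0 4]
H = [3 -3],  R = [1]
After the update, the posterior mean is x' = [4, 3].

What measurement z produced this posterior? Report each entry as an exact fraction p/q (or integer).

x̄ = F·x = [4, 3]
P̄ = F·P·Fᵀ + Q = [8 0; 0 34]
S = H·P̄·Hᵀ + R = [379]
K = P̄·Hᵀ·S⁻¹ = [24/379; -102/379]
x' − x̄ = [0, 0] = K·y
y = (KᵀK)⁻¹·Kᵀ·(x' − x̄) = [0]
z = y + H·x̄ = [0] + [3] = [3]

z = [3]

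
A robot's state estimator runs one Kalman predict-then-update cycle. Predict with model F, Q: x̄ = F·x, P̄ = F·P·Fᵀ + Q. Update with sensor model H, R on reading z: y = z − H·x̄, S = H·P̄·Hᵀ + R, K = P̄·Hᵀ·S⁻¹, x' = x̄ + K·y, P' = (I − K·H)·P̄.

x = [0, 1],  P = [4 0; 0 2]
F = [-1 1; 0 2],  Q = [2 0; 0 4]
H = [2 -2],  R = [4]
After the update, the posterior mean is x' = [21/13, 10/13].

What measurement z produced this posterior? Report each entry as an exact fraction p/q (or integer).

x̄ = F·x = [1, 2]
P̄ = F·P·Fᵀ + Q = [8 4; 4 12]
S = H·P̄·Hᵀ + R = [52]
K = P̄·Hᵀ·S⁻¹ = [2/13; -4/13]
x' − x̄ = [8/13, -16/13] = K·y
y = (KᵀK)⁻¹·Kᵀ·(x' − x̄) = [4]
z = y + H·x̄ = [4] + [-2] = [2]

z = [2]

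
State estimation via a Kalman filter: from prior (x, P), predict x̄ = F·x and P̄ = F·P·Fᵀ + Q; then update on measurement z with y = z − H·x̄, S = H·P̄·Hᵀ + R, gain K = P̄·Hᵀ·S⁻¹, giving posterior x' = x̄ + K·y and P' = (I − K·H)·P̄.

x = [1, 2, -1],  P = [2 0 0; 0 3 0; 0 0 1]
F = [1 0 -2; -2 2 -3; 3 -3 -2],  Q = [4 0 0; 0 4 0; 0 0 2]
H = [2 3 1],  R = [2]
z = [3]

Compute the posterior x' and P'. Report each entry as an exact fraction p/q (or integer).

x' = [159/155, 207/310, -293/310]
P' = [902/155 -1112/155 1568/155; -1112/155 3989/310 -7361/310; 1568/155 -7361/310 15809/310]

x̄ = F·x = [3, 5, -1]
P̄ = F·P·Fᵀ + Q = [10 2 10; 2 33 -24; 10 -24 51]
y = z − H·x̄ = [-17]
S = H·P̄·Hᵀ + R = [310]
K = P̄·Hᵀ·S⁻¹ = [18/155; 79/310; -1/310]
x' = x̄ + K·y = [159/155, 207/310, -293/310]
P' = (I − K·H)·P̄ = [902/155 -1112/155 1568/155; -1112/155 3989/310 -7361/310; 1568/155 -7361/310 15809/310]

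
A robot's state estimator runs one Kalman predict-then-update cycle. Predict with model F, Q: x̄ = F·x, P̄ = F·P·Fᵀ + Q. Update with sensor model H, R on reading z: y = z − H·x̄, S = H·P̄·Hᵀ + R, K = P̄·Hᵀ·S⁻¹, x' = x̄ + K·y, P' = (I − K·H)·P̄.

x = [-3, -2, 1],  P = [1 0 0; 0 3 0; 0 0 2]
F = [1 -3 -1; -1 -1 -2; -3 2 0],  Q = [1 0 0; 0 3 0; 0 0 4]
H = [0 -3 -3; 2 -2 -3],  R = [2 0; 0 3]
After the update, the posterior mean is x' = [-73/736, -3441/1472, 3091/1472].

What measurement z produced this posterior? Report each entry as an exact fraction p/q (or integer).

z = [1, -2]

x̄ = F·x = [2, 3, 5]
P̄ = F·P·Fᵀ + Q = [31 12 -21; 12 15 -3; -21 -3 25]
S = H·P̄·Hᵀ + R = [308 324; 324 532]
K = P̄·Hᵀ·S⁻¹ = [-459/1472 559/1472; -5031/14720 3147/14720; 213/14720 -3201/14720]
x' − x̄ = [-1545/736, -7857/1472, -4269/1472] = K·y
y = (KᵀK)⁻¹·Kᵀ·(x' − x̄) = [25, 15]
z = y + H·x̄ = [25, 15] + [-24, -17] = [1, -2]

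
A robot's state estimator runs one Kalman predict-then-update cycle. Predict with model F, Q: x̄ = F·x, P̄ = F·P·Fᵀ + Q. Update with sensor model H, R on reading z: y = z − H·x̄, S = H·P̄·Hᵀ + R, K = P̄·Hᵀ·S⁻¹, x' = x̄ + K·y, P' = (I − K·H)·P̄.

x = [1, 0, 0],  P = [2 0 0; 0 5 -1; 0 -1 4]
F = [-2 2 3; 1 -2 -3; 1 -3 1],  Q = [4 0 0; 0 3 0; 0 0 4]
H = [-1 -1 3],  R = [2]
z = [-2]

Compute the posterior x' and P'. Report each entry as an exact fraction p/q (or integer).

x̄ = F·x = [-2, 1, 1]
P̄ = F·P·Fᵀ + Q = [56 -48 -15; -48 49 13; -15 13 61]
y = z − H·x̄ = [-6]
S = H·P̄·Hᵀ + R = [572]
K = P̄·Hᵀ·S⁻¹ = [-53/572; 19/286; 185/572]
x' = x̄ + K·y = [-413/286, 86/143, -269/286]
P' = (I − K·H)·P̄ = [29223/572 -12721/286 1225/572; -12721/286 6646/143 203/286; 1225/572 203/286 667/572]

x' = [-413/286, 86/143, -269/286]
P' = [29223/572 -12721/286 1225/572; -12721/286 6646/143 203/286; 1225/572 203/286 667/572]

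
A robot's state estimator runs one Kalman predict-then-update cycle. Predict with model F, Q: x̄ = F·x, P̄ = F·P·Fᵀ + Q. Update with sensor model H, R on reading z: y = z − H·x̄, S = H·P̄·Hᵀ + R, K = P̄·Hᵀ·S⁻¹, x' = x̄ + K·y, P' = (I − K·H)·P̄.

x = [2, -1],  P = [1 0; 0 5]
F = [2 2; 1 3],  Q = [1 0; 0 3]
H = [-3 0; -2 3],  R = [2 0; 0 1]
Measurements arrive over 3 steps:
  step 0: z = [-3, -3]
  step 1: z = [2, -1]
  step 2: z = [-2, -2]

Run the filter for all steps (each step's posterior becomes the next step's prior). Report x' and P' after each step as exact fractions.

step 0: x' = [8753/8411, -2796/8411], P' = [1834/8411 1238/8411; 1238/8411 3515/16822]
step 1: x' = [-12274942/22265269, -16045391/22265269], P' = [4678910/22265269 3128592/22265269; 3128592/22265269 4496759/22265269]
step 2: x' = [13972109842/28596328275, -1975004321/5719265655], P' = [5999939362/28596328275 802139644/5719265655; 802139644/5719265655 230775328/1143853131]

step 0: x̄ = F·x = [2, -1]
step 0: P̄ = F·P·Fᵀ + Q = [25 32; 32 49]
step 0: y = z − H·x̄ = [3, 4]
step 0: S = H·P̄·Hᵀ + R = [227 -138; -138 158]
step 0: K = P̄·Hᵀ·S⁻¹ = [-2751/8411 46/8411; -1857/8411 5593/16822]
step 0: x' = x̄ + K·y = [8753/8411, -2796/8411]
step 0: P' = (I − K·H)·P̄ = [1834/8411 1238/8411; 1238/8411 3515/16822]
step 1: x̄ = F·x = [11914/8411, 365/8411]
step 1: P̄ = F·P·Fᵀ + Q = [32681/8411 24117/8411; 24117/8411 100625/16822]
step 1: y = z − H·x̄ = [52564/8411, 14322/8411]
step 1: S = H·P̄·Hᵀ + R = [310951/8411 -20967/8411; -20967/8411 605087/16822]
step 1: K = P̄·Hᵀ·S⁻¹ = [-7018365/22265269 27956/22265269; -4692888/22265269 7233093/22265269]
step 1: x' = x̄ + K·y = [-12274942/22265269, -16045391/22265269]
step 1: P' = (I − K·H)·P̄ = [4678910/22265269 3128592/22265269; 3128592/22265269 4496759/22265269]
step 2: x̄ = F·x = [-56640666/22265269, -60411115/22265269]
step 2: P̄ = F·P·Fᵀ + Q = [83996681/22265269 61367110/22265269; 61367110/22265269 130717100/22265269]
step 2: y = z − H·x̄ = [-214452536/22265269, 23421475/22265269]
step 2: S = H·P̄·Hᵀ + R = [800500667/22265269 -48323904/22265269; -48323904/22265269 798300573/22265269]
step 2: K = P̄·Hᵀ·S⁻¹ = [-2999969681/9532109425 32215936/28596328275; -401069822/1906421885 1857350632/5719265655]
step 2: x' = x̄ + K·y = [13972109842/28596328275, -1975004321/5719265655]
step 2: P' = (I − K·H)·P̄ = [5999939362/28596328275 802139644/5719265655; 802139644/5719265655 230775328/1143853131]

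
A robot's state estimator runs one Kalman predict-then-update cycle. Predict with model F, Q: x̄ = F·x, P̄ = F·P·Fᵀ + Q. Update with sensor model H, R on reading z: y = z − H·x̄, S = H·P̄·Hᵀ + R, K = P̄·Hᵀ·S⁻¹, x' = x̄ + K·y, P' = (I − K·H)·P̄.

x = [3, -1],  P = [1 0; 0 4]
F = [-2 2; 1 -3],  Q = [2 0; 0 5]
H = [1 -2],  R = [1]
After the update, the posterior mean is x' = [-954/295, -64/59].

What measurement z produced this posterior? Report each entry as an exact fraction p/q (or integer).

z = [-1]

x̄ = F·x = [-8, 6]
P̄ = F·P·Fᵀ + Q = [22 -26; -26 42]
S = H·P̄·Hᵀ + R = [295]
K = P̄·Hᵀ·S⁻¹ = [74/295; -22/59]
x' − x̄ = [1406/295, -418/59] = K·y
y = (KᵀK)⁻¹·Kᵀ·(x' − x̄) = [19]
z = y + H·x̄ = [19] + [-20] = [-1]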